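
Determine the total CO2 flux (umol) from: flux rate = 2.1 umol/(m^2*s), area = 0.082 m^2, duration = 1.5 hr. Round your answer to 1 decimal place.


Step 1: Convert time to seconds: 1.5 hr * 3600 = 5400.0 s
Step 2: Total = flux * area * time_s
Step 3: Total = 2.1 * 0.082 * 5400.0
Step 4: Total = 929.9 umol

929.9


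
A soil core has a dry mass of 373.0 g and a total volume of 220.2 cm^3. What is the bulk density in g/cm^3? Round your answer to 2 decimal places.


Step 1: Identify the formula: BD = dry mass / volume
Step 2: Substitute values: BD = 373.0 / 220.2
Step 3: BD = 1.69 g/cm^3

1.69


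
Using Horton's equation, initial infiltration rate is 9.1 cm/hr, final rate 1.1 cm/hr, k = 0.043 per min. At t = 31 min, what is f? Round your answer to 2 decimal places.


Step 1: f = fc + (f0 - fc) * exp(-k * t)
Step 2: exp(-0.043 * 31) = 0.263685
Step 3: f = 1.1 + (9.1 - 1.1) * 0.263685
Step 4: f = 1.1 + 8.0 * 0.263685
Step 5: f = 3.21 cm/hr

3.21


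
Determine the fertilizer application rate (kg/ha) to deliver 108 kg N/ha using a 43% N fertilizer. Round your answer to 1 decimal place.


Step 1: Fertilizer rate = target N / (N content / 100)
Step 2: Rate = 108 / (43 / 100)
Step 3: Rate = 108 / 0.43
Step 4: Rate = 251.2 kg/ha

251.2


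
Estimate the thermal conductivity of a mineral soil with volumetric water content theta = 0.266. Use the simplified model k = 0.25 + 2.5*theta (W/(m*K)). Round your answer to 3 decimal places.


Step 1: k = 0.25 + 2.5 * theta
Step 2: k = 0.25 + 2.5 * 0.266
Step 3: k = 0.25 + 0.665
Step 4: k = 0.915 W/(m*K)

0.915


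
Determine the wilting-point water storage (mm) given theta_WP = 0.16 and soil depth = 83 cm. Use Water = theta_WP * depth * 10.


Step 1: Water (mm) = theta_WP * depth * 10
Step 2: Water = 0.16 * 83 * 10
Step 3: Water = 132.8 mm

132.8


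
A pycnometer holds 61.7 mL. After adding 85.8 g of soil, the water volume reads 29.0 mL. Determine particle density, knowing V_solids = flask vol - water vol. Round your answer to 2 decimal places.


Step 1: Volume of solids = flask volume - water volume with soil
Step 2: V_solids = 61.7 - 29.0 = 32.7 mL
Step 3: Particle density = mass / V_solids = 85.8 / 32.7 = 2.62 g/cm^3

2.62


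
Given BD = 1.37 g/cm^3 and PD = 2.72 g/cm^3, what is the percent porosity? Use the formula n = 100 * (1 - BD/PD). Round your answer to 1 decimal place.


Step 1: Formula: n = 100 * (1 - BD / PD)
Step 2: n = 100 * (1 - 1.37 / 2.72)
Step 3: n = 100 * (1 - 0.50368)
Step 4: n = 49.6%

49.6


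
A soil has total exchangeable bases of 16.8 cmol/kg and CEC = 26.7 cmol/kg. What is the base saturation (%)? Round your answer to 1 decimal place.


Step 1: BS = 100 * (sum of bases) / CEC
Step 2: BS = 100 * 16.8 / 26.7
Step 3: BS = 62.9%

62.9


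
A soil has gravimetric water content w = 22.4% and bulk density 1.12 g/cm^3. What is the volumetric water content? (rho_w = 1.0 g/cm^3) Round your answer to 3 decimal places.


Step 1: theta = (w / 100) * BD / rho_w
Step 2: theta = (22.4 / 100) * 1.12 / 1.0
Step 3: theta = 0.224 * 1.12
Step 4: theta = 0.251

0.251


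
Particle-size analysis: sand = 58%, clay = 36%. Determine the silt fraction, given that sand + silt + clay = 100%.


Step 1: sand + silt + clay = 100%
Step 2: silt = 100 - sand - clay
Step 3: silt = 100 - 58 - 36
Step 4: silt = 6%

6


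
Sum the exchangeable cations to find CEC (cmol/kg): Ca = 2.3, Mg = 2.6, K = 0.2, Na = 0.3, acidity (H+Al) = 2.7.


Step 1: CEC = Ca + Mg + K + Na + (H+Al)
Step 2: CEC = 2.3 + 2.6 + 0.2 + 0.3 + 2.7
Step 3: CEC = 8.1 cmol/kg

8.1


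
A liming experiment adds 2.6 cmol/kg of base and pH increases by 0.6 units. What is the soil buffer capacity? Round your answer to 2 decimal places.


Step 1: BC = change in base / change in pH
Step 2: BC = 2.6 / 0.6
Step 3: BC = 4.33 cmol/(kg*pH unit)

4.33


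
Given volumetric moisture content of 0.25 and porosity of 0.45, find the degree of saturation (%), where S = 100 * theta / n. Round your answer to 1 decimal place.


Step 1: S = 100 * theta_v / n
Step 2: S = 100 * 0.25 / 0.45
Step 3: S = 55.6%

55.6


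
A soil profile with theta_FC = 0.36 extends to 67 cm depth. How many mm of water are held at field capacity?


Step 1: Water (mm) = theta_FC * depth (cm) * 10
Step 2: Water = 0.36 * 67 * 10
Step 3: Water = 241.2 mm

241.2


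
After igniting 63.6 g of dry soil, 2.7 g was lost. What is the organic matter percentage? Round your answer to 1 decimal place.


Step 1: OM% = 100 * LOI / sample mass
Step 2: OM = 100 * 2.7 / 63.6
Step 3: OM = 4.2%

4.2


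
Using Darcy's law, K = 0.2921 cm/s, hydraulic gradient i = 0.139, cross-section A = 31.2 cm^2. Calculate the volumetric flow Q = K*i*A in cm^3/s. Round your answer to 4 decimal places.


Step 1: Apply Darcy's law: Q = K * i * A
Step 2: Q = 0.2921 * 0.139 * 31.2
Step 3: Q = 1.2668 cm^3/s

1.2668


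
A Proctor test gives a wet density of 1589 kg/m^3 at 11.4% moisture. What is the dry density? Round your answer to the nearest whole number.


Step 1: Dry density = wet density / (1 + w/100)
Step 2: Dry density = 1589 / (1 + 11.4/100)
Step 3: Dry density = 1589 / 1.114
Step 4: Dry density = 1426 kg/m^3

1426


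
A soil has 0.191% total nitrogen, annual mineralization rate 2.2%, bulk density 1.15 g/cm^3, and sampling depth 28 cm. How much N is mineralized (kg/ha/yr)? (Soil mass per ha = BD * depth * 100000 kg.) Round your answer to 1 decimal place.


Step 1: Soil mass per ha = BD * depth * 100000 = 1.15 * 28 * 100000 = 3220000 kg
Step 2: Total N pool = soil mass * N%/100 = 3220000 * 0.191/100 = 6150.2 kg/ha
Step 3: N mineralized = N pool * rate%/100 = 6150.2 * 2.2/100 = 135.3 kg/ha/yr

135.3


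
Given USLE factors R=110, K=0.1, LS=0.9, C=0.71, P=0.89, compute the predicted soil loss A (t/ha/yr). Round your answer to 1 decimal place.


Step 1: A = R * K * LS * C * P
Step 2: R * K = 110 * 0.1 = 11.0
Step 3: (R*K) * LS = 11.0 * 0.9 = 9.9
Step 4: * C * P = 9.9 * 0.71 * 0.89 = 6.3
Step 5: A = 6.3 t/(ha*yr)

6.3


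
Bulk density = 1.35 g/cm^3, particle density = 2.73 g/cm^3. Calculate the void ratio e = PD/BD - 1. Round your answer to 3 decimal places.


Step 1: e = PD / BD - 1
Step 2: e = 2.73 / 1.35 - 1
Step 3: e = 2.02222 - 1
Step 4: e = 1.022

1.022


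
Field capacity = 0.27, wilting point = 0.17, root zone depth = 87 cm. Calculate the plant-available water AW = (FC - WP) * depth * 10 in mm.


Step 1: Available water = (FC - WP) * depth * 10
Step 2: AW = (0.27 - 0.17) * 87 * 10
Step 3: AW = 0.1 * 87 * 10
Step 4: AW = 87.0 mm

87.0


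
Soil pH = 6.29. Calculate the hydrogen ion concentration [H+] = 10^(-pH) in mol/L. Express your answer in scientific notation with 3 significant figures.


Step 1: [H+] = 10^(-pH)
Step 2: [H+] = 10^(-6.29)
Step 3: [H+] = 5.13e-07 mol/L

5.13e-07


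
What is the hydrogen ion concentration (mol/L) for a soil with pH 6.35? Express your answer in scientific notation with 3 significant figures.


Step 1: [H+] = 10^(-pH)
Step 2: [H+] = 10^(-6.35)
Step 3: [H+] = 4.47e-07 mol/L

4.47e-07


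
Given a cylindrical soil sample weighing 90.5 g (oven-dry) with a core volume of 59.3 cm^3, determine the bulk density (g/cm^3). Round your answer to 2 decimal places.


Step 1: Identify the formula: BD = dry mass / volume
Step 2: Substitute values: BD = 90.5 / 59.3
Step 3: BD = 1.53 g/cm^3

1.53


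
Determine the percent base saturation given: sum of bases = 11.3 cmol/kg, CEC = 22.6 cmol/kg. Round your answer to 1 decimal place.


Step 1: BS = 100 * (sum of bases) / CEC
Step 2: BS = 100 * 11.3 / 22.6
Step 3: BS = 50.0%

50.0


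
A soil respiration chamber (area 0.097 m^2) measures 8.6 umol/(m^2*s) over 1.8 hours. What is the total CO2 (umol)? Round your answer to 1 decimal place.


Step 1: Convert time to seconds: 1.8 hr * 3600 = 6480.0 s
Step 2: Total = flux * area * time_s
Step 3: Total = 8.6 * 0.097 * 6480.0
Step 4: Total = 5405.6 umol

5405.6


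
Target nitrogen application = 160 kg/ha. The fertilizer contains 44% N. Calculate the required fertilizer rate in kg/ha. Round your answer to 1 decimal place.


Step 1: Fertilizer rate = target N / (N content / 100)
Step 2: Rate = 160 / (44 / 100)
Step 3: Rate = 160 / 0.44
Step 4: Rate = 363.6 kg/ha

363.6


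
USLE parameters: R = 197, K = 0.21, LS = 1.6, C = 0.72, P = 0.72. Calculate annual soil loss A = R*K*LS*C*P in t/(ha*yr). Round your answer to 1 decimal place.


Step 1: A = R * K * LS * C * P
Step 2: R * K = 197 * 0.21 = 41.37
Step 3: (R*K) * LS = 41.37 * 1.6 = 66.192
Step 4: * C * P = 66.192 * 0.72 * 0.72 = 34.3
Step 5: A = 34.3 t/(ha*yr)

34.3


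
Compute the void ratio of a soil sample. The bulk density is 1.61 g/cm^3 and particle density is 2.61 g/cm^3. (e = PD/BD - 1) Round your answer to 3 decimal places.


Step 1: e = PD / BD - 1
Step 2: e = 2.61 / 1.61 - 1
Step 3: e = 1.62112 - 1
Step 4: e = 0.621

0.621


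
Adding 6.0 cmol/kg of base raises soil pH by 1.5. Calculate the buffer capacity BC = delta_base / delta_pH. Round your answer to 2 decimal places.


Step 1: BC = change in base / change in pH
Step 2: BC = 6.0 / 1.5
Step 3: BC = 4.0 cmol/(kg*pH unit)

4.0


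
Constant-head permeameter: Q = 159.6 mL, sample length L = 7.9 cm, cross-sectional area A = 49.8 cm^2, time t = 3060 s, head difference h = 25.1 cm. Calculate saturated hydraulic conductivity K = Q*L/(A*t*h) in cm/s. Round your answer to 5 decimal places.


Step 1: K = Q * L / (A * t * h)
Step 2: Numerator = 159.6 * 7.9 = 1260.84
Step 3: Denominator = 49.8 * 3060 * 25.1 = 3824938.8
Step 4: K = 1260.84 / 3824938.8 = 0.00033 cm/s

0.00033


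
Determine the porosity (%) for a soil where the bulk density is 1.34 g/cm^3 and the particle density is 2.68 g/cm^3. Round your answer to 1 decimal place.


Step 1: Formula: n = 100 * (1 - BD / PD)
Step 2: n = 100 * (1 - 1.34 / 2.68)
Step 3: n = 100 * (1 - 0.5)
Step 4: n = 50.0%

50.0


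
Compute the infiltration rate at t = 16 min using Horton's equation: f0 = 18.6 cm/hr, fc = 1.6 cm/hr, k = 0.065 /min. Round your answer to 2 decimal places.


Step 1: f = fc + (f0 - fc) * exp(-k * t)
Step 2: exp(-0.065 * 16) = 0.353455
Step 3: f = 1.6 + (18.6 - 1.6) * 0.353455
Step 4: f = 1.6 + 17.0 * 0.353455
Step 5: f = 7.61 cm/hr

7.61


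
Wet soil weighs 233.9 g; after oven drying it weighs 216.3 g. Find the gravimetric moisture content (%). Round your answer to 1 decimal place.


Step 1: Water mass = wet - dry = 233.9 - 216.3 = 17.6 g
Step 2: w = 100 * water mass / dry mass
Step 3: w = 100 * 17.6 / 216.3 = 8.1%

8.1


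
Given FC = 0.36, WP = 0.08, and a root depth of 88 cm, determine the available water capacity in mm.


Step 1: Available water = (FC - WP) * depth * 10
Step 2: AW = (0.36 - 0.08) * 88 * 10
Step 3: AW = 0.28 * 88 * 10
Step 4: AW = 246.4 mm

246.4


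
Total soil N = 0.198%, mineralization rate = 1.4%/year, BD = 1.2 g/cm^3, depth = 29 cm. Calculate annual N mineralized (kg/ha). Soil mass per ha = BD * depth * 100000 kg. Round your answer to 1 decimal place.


Step 1: Soil mass per ha = BD * depth * 100000 = 1.2 * 29 * 100000 = 3480000 kg
Step 2: Total N pool = soil mass * N%/100 = 3480000 * 0.198/100 = 6890.4 kg/ha
Step 3: N mineralized = N pool * rate%/100 = 6890.4 * 1.4/100 = 96.5 kg/ha/yr

96.5


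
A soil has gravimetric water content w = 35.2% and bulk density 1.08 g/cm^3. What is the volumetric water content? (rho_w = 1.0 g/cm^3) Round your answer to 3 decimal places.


Step 1: theta = (w / 100) * BD / rho_w
Step 2: theta = (35.2 / 100) * 1.08 / 1.0
Step 3: theta = 0.352 * 1.08
Step 4: theta = 0.38

0.38


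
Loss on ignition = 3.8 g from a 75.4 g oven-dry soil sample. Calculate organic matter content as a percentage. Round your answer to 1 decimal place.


Step 1: OM% = 100 * LOI / sample mass
Step 2: OM = 100 * 3.8 / 75.4
Step 3: OM = 5.0%

5.0


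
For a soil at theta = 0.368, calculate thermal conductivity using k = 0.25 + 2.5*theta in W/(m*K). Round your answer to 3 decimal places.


Step 1: k = 0.25 + 2.5 * theta
Step 2: k = 0.25 + 2.5 * 0.368
Step 3: k = 0.25 + 0.92
Step 4: k = 1.17 W/(m*K)

1.17


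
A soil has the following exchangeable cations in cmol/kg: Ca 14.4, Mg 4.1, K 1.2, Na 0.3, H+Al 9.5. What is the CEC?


Step 1: CEC = Ca + Mg + K + Na + (H+Al)
Step 2: CEC = 14.4 + 4.1 + 1.2 + 0.3 + 9.5
Step 3: CEC = 29.5 cmol/kg

29.5


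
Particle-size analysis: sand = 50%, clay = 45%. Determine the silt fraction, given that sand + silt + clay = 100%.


Step 1: sand + silt + clay = 100%
Step 2: silt = 100 - sand - clay
Step 3: silt = 100 - 50 - 45
Step 4: silt = 5%

5


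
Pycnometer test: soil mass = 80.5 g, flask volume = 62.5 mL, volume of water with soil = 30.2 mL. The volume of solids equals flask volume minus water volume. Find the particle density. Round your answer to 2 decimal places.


Step 1: Volume of solids = flask volume - water volume with soil
Step 2: V_solids = 62.5 - 30.2 = 32.3 mL
Step 3: Particle density = mass / V_solids = 80.5 / 32.3 = 2.49 g/cm^3

2.49


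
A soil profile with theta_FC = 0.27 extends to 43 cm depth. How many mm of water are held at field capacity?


Step 1: Water (mm) = theta_FC * depth (cm) * 10
Step 2: Water = 0.27 * 43 * 10
Step 3: Water = 116.1 mm

116.1


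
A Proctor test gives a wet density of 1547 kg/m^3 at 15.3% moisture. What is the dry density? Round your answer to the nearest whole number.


Step 1: Dry density = wet density / (1 + w/100)
Step 2: Dry density = 1547 / (1 + 15.3/100)
Step 3: Dry density = 1547 / 1.153
Step 4: Dry density = 1342 kg/m^3

1342


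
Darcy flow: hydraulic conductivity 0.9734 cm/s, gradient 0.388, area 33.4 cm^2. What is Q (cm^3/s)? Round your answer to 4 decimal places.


Step 1: Apply Darcy's law: Q = K * i * A
Step 2: Q = 0.9734 * 0.388 * 33.4
Step 3: Q = 12.6145 cm^3/s

12.6145


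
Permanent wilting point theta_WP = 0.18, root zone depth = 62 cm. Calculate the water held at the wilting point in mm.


Step 1: Water (mm) = theta_WP * depth * 10
Step 2: Water = 0.18 * 62 * 10
Step 3: Water = 111.6 mm

111.6


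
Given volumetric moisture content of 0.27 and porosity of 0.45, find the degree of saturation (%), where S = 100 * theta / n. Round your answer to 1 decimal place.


Step 1: S = 100 * theta_v / n
Step 2: S = 100 * 0.27 / 0.45
Step 3: S = 60.0%

60.0


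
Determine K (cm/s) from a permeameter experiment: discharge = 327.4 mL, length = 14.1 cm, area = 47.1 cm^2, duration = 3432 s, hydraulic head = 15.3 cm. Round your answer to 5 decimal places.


Step 1: K = Q * L / (A * t * h)
Step 2: Numerator = 327.4 * 14.1 = 4616.34
Step 3: Denominator = 47.1 * 3432 * 15.3 = 2473202.16
Step 4: K = 4616.34 / 2473202.16 = 0.00187 cm/s

0.00187


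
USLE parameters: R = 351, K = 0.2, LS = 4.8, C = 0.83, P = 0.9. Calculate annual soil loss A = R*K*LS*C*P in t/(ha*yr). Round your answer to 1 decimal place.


Step 1: A = R * K * LS * C * P
Step 2: R * K = 351 * 0.2 = 70.2
Step 3: (R*K) * LS = 70.2 * 4.8 = 336.96
Step 4: * C * P = 336.96 * 0.83 * 0.9 = 251.7
Step 5: A = 251.7 t/(ha*yr)

251.7


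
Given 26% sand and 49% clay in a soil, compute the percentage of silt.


Step 1: sand + silt + clay = 100%
Step 2: silt = 100 - sand - clay
Step 3: silt = 100 - 26 - 49
Step 4: silt = 25%

25


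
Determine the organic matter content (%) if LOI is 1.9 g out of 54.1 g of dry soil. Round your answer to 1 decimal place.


Step 1: OM% = 100 * LOI / sample mass
Step 2: OM = 100 * 1.9 / 54.1
Step 3: OM = 3.5%

3.5


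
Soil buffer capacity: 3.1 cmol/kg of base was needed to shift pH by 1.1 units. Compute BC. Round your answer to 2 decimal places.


Step 1: BC = change in base / change in pH
Step 2: BC = 3.1 / 1.1
Step 3: BC = 2.82 cmol/(kg*pH unit)

2.82


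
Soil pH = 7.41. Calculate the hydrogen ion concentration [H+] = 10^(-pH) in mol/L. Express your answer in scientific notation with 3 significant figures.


Step 1: [H+] = 10^(-pH)
Step 2: [H+] = 10^(-7.41)
Step 3: [H+] = 3.89e-08 mol/L

3.89e-08


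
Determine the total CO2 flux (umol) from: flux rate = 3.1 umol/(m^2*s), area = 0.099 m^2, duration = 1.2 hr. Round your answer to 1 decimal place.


Step 1: Convert time to seconds: 1.2 hr * 3600 = 4320.0 s
Step 2: Total = flux * area * time_s
Step 3: Total = 3.1 * 0.099 * 4320.0
Step 4: Total = 1325.8 umol

1325.8


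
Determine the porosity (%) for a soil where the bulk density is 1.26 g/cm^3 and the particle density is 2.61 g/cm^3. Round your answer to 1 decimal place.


Step 1: Formula: n = 100 * (1 - BD / PD)
Step 2: n = 100 * (1 - 1.26 / 2.61)
Step 3: n = 100 * (1 - 0.48276)
Step 4: n = 51.7%

51.7


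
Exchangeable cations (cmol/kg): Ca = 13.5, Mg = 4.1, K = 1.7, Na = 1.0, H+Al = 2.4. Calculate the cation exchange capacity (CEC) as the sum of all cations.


Step 1: CEC = Ca + Mg + K + Na + (H+Al)
Step 2: CEC = 13.5 + 4.1 + 1.7 + 1.0 + 2.4
Step 3: CEC = 22.7 cmol/kg

22.7


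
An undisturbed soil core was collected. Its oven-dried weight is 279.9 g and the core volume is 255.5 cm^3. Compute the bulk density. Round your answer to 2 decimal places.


Step 1: Identify the formula: BD = dry mass / volume
Step 2: Substitute values: BD = 279.9 / 255.5
Step 3: BD = 1.1 g/cm^3

1.1


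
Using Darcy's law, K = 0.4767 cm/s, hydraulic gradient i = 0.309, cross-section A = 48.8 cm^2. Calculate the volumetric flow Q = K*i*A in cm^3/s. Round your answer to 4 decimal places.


Step 1: Apply Darcy's law: Q = K * i * A
Step 2: Q = 0.4767 * 0.309 * 48.8
Step 3: Q = 7.1883 cm^3/s

7.1883


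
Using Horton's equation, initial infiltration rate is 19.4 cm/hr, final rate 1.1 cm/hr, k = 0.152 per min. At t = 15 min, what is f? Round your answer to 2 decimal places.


Step 1: f = fc + (f0 - fc) * exp(-k * t)
Step 2: exp(-0.152 * 15) = 0.102284
Step 3: f = 1.1 + (19.4 - 1.1) * 0.102284
Step 4: f = 1.1 + 18.3 * 0.102284
Step 5: f = 2.97 cm/hr

2.97


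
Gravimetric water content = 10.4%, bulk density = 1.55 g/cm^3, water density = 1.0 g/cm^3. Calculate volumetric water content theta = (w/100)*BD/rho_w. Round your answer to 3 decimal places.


Step 1: theta = (w / 100) * BD / rho_w
Step 2: theta = (10.4 / 100) * 1.55 / 1.0
Step 3: theta = 0.104 * 1.55
Step 4: theta = 0.161

0.161


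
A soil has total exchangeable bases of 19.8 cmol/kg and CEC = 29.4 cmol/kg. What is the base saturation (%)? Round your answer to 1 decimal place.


Step 1: BS = 100 * (sum of bases) / CEC
Step 2: BS = 100 * 19.8 / 29.4
Step 3: BS = 67.3%

67.3


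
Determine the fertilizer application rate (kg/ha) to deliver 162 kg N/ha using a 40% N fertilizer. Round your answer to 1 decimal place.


Step 1: Fertilizer rate = target N / (N content / 100)
Step 2: Rate = 162 / (40 / 100)
Step 3: Rate = 162 / 0.4
Step 4: Rate = 405.0 kg/ha

405.0


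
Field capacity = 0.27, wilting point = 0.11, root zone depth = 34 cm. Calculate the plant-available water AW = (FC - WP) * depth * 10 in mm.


Step 1: Available water = (FC - WP) * depth * 10
Step 2: AW = (0.27 - 0.11) * 34 * 10
Step 3: AW = 0.16 * 34 * 10
Step 4: AW = 54.4 mm

54.4


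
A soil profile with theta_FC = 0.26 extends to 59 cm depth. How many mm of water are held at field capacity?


Step 1: Water (mm) = theta_FC * depth (cm) * 10
Step 2: Water = 0.26 * 59 * 10
Step 3: Water = 153.4 mm

153.4


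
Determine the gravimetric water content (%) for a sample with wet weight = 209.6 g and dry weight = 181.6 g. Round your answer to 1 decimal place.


Step 1: Water mass = wet - dry = 209.6 - 181.6 = 28.0 g
Step 2: w = 100 * water mass / dry mass
Step 3: w = 100 * 28.0 / 181.6 = 15.4%

15.4


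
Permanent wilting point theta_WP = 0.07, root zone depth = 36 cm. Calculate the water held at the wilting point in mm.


Step 1: Water (mm) = theta_WP * depth * 10
Step 2: Water = 0.07 * 36 * 10
Step 3: Water = 25.2 mm

25.2


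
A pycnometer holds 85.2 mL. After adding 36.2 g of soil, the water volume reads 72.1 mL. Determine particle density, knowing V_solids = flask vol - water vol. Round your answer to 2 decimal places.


Step 1: Volume of solids = flask volume - water volume with soil
Step 2: V_solids = 85.2 - 72.1 = 13.1 mL
Step 3: Particle density = mass / V_solids = 36.2 / 13.1 = 2.76 g/cm^3

2.76


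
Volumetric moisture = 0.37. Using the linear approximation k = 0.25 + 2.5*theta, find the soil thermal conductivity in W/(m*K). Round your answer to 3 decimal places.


Step 1: k = 0.25 + 2.5 * theta
Step 2: k = 0.25 + 2.5 * 0.37
Step 3: k = 0.25 + 0.925
Step 4: k = 1.175 W/(m*K)

1.175


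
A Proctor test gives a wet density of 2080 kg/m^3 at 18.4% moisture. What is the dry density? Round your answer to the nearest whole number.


Step 1: Dry density = wet density / (1 + w/100)
Step 2: Dry density = 2080 / (1 + 18.4/100)
Step 3: Dry density = 2080 / 1.184
Step 4: Dry density = 1757 kg/m^3

1757


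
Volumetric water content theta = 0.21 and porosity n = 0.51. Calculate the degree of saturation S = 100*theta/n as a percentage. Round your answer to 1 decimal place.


Step 1: S = 100 * theta_v / n
Step 2: S = 100 * 0.21 / 0.51
Step 3: S = 41.2%

41.2


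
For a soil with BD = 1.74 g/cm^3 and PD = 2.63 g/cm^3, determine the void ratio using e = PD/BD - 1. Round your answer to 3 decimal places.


Step 1: e = PD / BD - 1
Step 2: e = 2.63 / 1.74 - 1
Step 3: e = 1.51149 - 1
Step 4: e = 0.511

0.511


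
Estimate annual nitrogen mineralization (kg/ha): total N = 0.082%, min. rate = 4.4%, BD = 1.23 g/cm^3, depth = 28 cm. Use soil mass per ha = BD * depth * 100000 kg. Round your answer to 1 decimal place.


Step 1: Soil mass per ha = BD * depth * 100000 = 1.23 * 28 * 100000 = 3444000 kg
Step 2: Total N pool = soil mass * N%/100 = 3444000 * 0.082/100 = 2824.08 kg/ha
Step 3: N mineralized = N pool * rate%/100 = 2824.08 * 4.4/100 = 124.3 kg/ha/yr

124.3


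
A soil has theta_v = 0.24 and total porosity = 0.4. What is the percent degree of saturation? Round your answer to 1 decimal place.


Step 1: S = 100 * theta_v / n
Step 2: S = 100 * 0.24 / 0.4
Step 3: S = 60.0%

60.0


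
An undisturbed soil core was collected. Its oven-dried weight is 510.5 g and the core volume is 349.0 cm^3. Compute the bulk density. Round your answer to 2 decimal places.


Step 1: Identify the formula: BD = dry mass / volume
Step 2: Substitute values: BD = 510.5 / 349.0
Step 3: BD = 1.46 g/cm^3

1.46


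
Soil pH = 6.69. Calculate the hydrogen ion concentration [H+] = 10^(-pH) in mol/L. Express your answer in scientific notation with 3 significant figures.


Step 1: [H+] = 10^(-pH)
Step 2: [H+] = 10^(-6.69)
Step 3: [H+] = 2.04e-07 mol/L

2.04e-07


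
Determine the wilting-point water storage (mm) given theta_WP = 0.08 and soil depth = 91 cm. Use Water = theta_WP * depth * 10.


Step 1: Water (mm) = theta_WP * depth * 10
Step 2: Water = 0.08 * 91 * 10
Step 3: Water = 72.8 mm

72.8


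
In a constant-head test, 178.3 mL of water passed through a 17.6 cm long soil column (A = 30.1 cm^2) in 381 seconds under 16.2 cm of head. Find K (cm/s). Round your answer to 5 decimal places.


Step 1: K = Q * L / (A * t * h)
Step 2: Numerator = 178.3 * 17.6 = 3138.08
Step 3: Denominator = 30.1 * 381 * 16.2 = 185783.22
Step 4: K = 3138.08 / 185783.22 = 0.01689 cm/s

0.01689


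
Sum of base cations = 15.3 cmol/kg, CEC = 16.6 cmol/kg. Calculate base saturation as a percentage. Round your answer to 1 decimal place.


Step 1: BS = 100 * (sum of bases) / CEC
Step 2: BS = 100 * 15.3 / 16.6
Step 3: BS = 92.2%

92.2


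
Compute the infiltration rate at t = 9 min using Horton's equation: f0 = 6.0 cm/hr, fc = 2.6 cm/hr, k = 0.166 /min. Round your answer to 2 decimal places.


Step 1: f = fc + (f0 - fc) * exp(-k * t)
Step 2: exp(-0.166 * 9) = 0.224473
Step 3: f = 2.6 + (6.0 - 2.6) * 0.224473
Step 4: f = 2.6 + 3.4 * 0.224473
Step 5: f = 3.36 cm/hr

3.36


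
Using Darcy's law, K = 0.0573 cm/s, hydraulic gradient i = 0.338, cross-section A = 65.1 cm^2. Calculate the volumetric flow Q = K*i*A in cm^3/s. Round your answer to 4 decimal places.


Step 1: Apply Darcy's law: Q = K * i * A
Step 2: Q = 0.0573 * 0.338 * 65.1
Step 3: Q = 1.2608 cm^3/s

1.2608


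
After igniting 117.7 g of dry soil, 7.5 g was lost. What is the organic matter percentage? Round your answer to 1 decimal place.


Step 1: OM% = 100 * LOI / sample mass
Step 2: OM = 100 * 7.5 / 117.7
Step 3: OM = 6.4%

6.4


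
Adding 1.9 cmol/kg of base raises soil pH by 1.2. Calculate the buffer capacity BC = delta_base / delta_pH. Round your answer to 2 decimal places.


Step 1: BC = change in base / change in pH
Step 2: BC = 1.9 / 1.2
Step 3: BC = 1.58 cmol/(kg*pH unit)

1.58


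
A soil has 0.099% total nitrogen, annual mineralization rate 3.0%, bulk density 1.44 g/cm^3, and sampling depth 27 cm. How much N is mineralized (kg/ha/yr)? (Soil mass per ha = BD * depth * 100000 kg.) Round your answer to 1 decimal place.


Step 1: Soil mass per ha = BD * depth * 100000 = 1.44 * 27 * 100000 = 3888000 kg
Step 2: Total N pool = soil mass * N%/100 = 3888000 * 0.099/100 = 3849.12 kg/ha
Step 3: N mineralized = N pool * rate%/100 = 3849.12 * 3.0/100 = 115.5 kg/ha/yr

115.5


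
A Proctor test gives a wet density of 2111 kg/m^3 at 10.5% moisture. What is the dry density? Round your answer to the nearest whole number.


Step 1: Dry density = wet density / (1 + w/100)
Step 2: Dry density = 2111 / (1 + 10.5/100)
Step 3: Dry density = 2111 / 1.105
Step 4: Dry density = 1910 kg/m^3

1910


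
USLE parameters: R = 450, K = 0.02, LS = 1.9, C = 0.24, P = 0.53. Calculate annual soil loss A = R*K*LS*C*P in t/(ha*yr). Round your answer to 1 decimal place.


Step 1: A = R * K * LS * C * P
Step 2: R * K = 450 * 0.02 = 9.0
Step 3: (R*K) * LS = 9.0 * 1.9 = 17.1
Step 4: * C * P = 17.1 * 0.24 * 0.53 = 2.2
Step 5: A = 2.2 t/(ha*yr)

2.2


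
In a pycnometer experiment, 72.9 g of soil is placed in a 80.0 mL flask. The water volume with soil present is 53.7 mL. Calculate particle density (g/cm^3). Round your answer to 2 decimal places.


Step 1: Volume of solids = flask volume - water volume with soil
Step 2: V_solids = 80.0 - 53.7 = 26.3 mL
Step 3: Particle density = mass / V_solids = 72.9 / 26.3 = 2.77 g/cm^3

2.77


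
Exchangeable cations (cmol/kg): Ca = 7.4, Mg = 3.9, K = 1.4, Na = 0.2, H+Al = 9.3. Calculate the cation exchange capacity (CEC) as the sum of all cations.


Step 1: CEC = Ca + Mg + K + Na + (H+Al)
Step 2: CEC = 7.4 + 3.9 + 1.4 + 0.2 + 9.3
Step 3: CEC = 22.2 cmol/kg

22.2


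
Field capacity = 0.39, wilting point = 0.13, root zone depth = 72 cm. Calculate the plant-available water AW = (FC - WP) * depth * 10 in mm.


Step 1: Available water = (FC - WP) * depth * 10
Step 2: AW = (0.39 - 0.13) * 72 * 10
Step 3: AW = 0.26 * 72 * 10
Step 4: AW = 187.2 mm

187.2


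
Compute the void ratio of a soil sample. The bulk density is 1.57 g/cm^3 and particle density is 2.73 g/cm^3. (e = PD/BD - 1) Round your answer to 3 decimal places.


Step 1: e = PD / BD - 1
Step 2: e = 2.73 / 1.57 - 1
Step 3: e = 1.73885 - 1
Step 4: e = 0.739

0.739


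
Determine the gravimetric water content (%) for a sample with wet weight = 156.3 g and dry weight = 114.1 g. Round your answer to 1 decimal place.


Step 1: Water mass = wet - dry = 156.3 - 114.1 = 42.2 g
Step 2: w = 100 * water mass / dry mass
Step 3: w = 100 * 42.2 / 114.1 = 37.0%

37.0


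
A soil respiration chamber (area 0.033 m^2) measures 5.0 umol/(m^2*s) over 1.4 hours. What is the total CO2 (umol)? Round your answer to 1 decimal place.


Step 1: Convert time to seconds: 1.4 hr * 3600 = 5040.0 s
Step 2: Total = flux * area * time_s
Step 3: Total = 5.0 * 0.033 * 5040.0
Step 4: Total = 831.6 umol

831.6


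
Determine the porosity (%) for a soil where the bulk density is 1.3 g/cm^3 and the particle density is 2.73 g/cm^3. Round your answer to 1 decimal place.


Step 1: Formula: n = 100 * (1 - BD / PD)
Step 2: n = 100 * (1 - 1.3 / 2.73)
Step 3: n = 100 * (1 - 0.47619)
Step 4: n = 52.4%

52.4


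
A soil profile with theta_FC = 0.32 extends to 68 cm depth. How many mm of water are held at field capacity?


Step 1: Water (mm) = theta_FC * depth (cm) * 10
Step 2: Water = 0.32 * 68 * 10
Step 3: Water = 217.6 mm

217.6


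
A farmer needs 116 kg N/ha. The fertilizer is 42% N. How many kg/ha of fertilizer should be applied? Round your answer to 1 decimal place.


Step 1: Fertilizer rate = target N / (N content / 100)
Step 2: Rate = 116 / (42 / 100)
Step 3: Rate = 116 / 0.42
Step 4: Rate = 276.2 kg/ha

276.2


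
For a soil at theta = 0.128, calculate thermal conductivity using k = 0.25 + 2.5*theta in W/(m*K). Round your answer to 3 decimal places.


Step 1: k = 0.25 + 2.5 * theta
Step 2: k = 0.25 + 2.5 * 0.128
Step 3: k = 0.25 + 0.32
Step 4: k = 0.57 W/(m*K)

0.57


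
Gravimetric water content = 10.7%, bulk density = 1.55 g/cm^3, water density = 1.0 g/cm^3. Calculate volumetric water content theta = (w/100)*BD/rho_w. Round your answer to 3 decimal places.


Step 1: theta = (w / 100) * BD / rho_w
Step 2: theta = (10.7 / 100) * 1.55 / 1.0
Step 3: theta = 0.107 * 1.55
Step 4: theta = 0.166

0.166


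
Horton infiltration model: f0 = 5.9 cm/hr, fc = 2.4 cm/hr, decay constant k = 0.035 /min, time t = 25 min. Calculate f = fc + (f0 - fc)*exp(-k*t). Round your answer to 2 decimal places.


Step 1: f = fc + (f0 - fc) * exp(-k * t)
Step 2: exp(-0.035 * 25) = 0.416862
Step 3: f = 2.4 + (5.9 - 2.4) * 0.416862
Step 4: f = 2.4 + 3.5 * 0.416862
Step 5: f = 3.86 cm/hr

3.86


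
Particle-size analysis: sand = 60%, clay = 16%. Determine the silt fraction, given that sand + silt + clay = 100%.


Step 1: sand + silt + clay = 100%
Step 2: silt = 100 - sand - clay
Step 3: silt = 100 - 60 - 16
Step 4: silt = 24%

24


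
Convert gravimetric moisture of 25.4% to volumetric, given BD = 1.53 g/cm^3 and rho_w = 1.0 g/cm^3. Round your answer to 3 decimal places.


Step 1: theta = (w / 100) * BD / rho_w
Step 2: theta = (25.4 / 100) * 1.53 / 1.0
Step 3: theta = 0.254 * 1.53
Step 4: theta = 0.389

0.389


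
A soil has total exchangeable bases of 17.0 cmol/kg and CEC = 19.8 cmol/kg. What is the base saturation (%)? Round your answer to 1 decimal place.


Step 1: BS = 100 * (sum of bases) / CEC
Step 2: BS = 100 * 17.0 / 19.8
Step 3: BS = 85.9%

85.9


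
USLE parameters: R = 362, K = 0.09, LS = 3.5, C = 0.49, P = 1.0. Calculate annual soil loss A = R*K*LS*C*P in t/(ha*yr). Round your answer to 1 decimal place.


Step 1: A = R * K * LS * C * P
Step 2: R * K = 362 * 0.09 = 32.58
Step 3: (R*K) * LS = 32.58 * 3.5 = 114.03
Step 4: * C * P = 114.03 * 0.49 * 1.0 = 55.9
Step 5: A = 55.9 t/(ha*yr)

55.9


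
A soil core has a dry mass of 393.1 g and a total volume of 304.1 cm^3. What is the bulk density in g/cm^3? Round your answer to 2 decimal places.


Step 1: Identify the formula: BD = dry mass / volume
Step 2: Substitute values: BD = 393.1 / 304.1
Step 3: BD = 1.29 g/cm^3

1.29


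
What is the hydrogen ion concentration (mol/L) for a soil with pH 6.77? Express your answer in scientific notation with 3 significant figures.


Step 1: [H+] = 10^(-pH)
Step 2: [H+] = 10^(-6.77)
Step 3: [H+] = 1.70e-07 mol/L

1.70e-07


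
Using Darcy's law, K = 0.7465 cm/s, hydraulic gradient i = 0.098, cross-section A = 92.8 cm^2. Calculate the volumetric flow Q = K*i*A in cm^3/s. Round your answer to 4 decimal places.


Step 1: Apply Darcy's law: Q = K * i * A
Step 2: Q = 0.7465 * 0.098 * 92.8
Step 3: Q = 6.789 cm^3/s

6.789


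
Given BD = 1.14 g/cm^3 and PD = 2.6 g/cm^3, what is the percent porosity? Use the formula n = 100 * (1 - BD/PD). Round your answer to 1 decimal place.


Step 1: Formula: n = 100 * (1 - BD / PD)
Step 2: n = 100 * (1 - 1.14 / 2.6)
Step 3: n = 100 * (1 - 0.43846)
Step 4: n = 56.2%

56.2


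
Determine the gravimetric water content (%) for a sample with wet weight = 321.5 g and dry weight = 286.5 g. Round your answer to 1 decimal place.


Step 1: Water mass = wet - dry = 321.5 - 286.5 = 35.0 g
Step 2: w = 100 * water mass / dry mass
Step 3: w = 100 * 35.0 / 286.5 = 12.2%

12.2


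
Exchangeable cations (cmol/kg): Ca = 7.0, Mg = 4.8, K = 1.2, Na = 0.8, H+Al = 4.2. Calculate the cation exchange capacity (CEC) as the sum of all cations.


Step 1: CEC = Ca + Mg + K + Na + (H+Al)
Step 2: CEC = 7.0 + 4.8 + 1.2 + 0.8 + 4.2
Step 3: CEC = 18.0 cmol/kg

18.0


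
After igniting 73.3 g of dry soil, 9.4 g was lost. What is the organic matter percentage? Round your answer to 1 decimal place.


Step 1: OM% = 100 * LOI / sample mass
Step 2: OM = 100 * 9.4 / 73.3
Step 3: OM = 12.8%

12.8


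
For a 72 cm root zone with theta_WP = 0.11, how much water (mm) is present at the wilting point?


Step 1: Water (mm) = theta_WP * depth * 10
Step 2: Water = 0.11 * 72 * 10
Step 3: Water = 79.2 mm

79.2


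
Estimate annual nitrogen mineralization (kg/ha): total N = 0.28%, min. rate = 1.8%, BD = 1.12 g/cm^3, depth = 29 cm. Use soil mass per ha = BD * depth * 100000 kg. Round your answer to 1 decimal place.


Step 1: Soil mass per ha = BD * depth * 100000 = 1.12 * 29 * 100000 = 3248000 kg
Step 2: Total N pool = soil mass * N%/100 = 3248000 * 0.28/100 = 9094.4 kg/ha
Step 3: N mineralized = N pool * rate%/100 = 9094.4 * 1.8/100 = 163.7 kg/ha/yr

163.7


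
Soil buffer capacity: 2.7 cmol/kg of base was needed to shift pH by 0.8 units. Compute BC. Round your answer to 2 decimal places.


Step 1: BC = change in base / change in pH
Step 2: BC = 2.7 / 0.8
Step 3: BC = 3.38 cmol/(kg*pH unit)

3.38


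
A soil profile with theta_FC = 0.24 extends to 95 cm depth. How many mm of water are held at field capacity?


Step 1: Water (mm) = theta_FC * depth (cm) * 10
Step 2: Water = 0.24 * 95 * 10
Step 3: Water = 228.0 mm

228.0


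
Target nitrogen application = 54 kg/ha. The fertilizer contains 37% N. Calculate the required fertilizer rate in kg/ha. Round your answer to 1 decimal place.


Step 1: Fertilizer rate = target N / (N content / 100)
Step 2: Rate = 54 / (37 / 100)
Step 3: Rate = 54 / 0.37
Step 4: Rate = 145.9 kg/ha

145.9


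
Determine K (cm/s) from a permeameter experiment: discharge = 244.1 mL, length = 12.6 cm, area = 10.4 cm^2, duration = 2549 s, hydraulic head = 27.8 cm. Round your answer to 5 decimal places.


Step 1: K = Q * L / (A * t * h)
Step 2: Numerator = 244.1 * 12.6 = 3075.66
Step 3: Denominator = 10.4 * 2549 * 27.8 = 736966.88
Step 4: K = 3075.66 / 736966.88 = 0.00417 cm/s

0.00417


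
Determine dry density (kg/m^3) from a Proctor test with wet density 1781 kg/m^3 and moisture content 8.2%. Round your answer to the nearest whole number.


Step 1: Dry density = wet density / (1 + w/100)
Step 2: Dry density = 1781 / (1 + 8.2/100)
Step 3: Dry density = 1781 / 1.082
Step 4: Dry density = 1646 kg/m^3

1646


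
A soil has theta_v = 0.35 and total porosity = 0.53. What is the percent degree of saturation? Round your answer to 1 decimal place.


Step 1: S = 100 * theta_v / n
Step 2: S = 100 * 0.35 / 0.53
Step 3: S = 66.0%

66.0


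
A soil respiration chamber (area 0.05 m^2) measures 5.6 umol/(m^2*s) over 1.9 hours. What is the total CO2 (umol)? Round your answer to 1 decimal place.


Step 1: Convert time to seconds: 1.9 hr * 3600 = 6840.0 s
Step 2: Total = flux * area * time_s
Step 3: Total = 5.6 * 0.05 * 6840.0
Step 4: Total = 1915.2 umol

1915.2


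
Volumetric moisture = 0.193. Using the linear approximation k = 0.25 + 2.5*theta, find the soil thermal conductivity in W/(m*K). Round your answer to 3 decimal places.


Step 1: k = 0.25 + 2.5 * theta
Step 2: k = 0.25 + 2.5 * 0.193
Step 3: k = 0.25 + 0.483
Step 4: k = 0.733 W/(m*K)

0.733


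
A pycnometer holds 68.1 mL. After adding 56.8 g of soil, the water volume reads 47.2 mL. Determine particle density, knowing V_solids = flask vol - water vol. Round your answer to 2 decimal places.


Step 1: Volume of solids = flask volume - water volume with soil
Step 2: V_solids = 68.1 - 47.2 = 20.9 mL
Step 3: Particle density = mass / V_solids = 56.8 / 20.9 = 2.72 g/cm^3

2.72


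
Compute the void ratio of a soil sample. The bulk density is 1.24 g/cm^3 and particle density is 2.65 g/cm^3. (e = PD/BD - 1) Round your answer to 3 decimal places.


Step 1: e = PD / BD - 1
Step 2: e = 2.65 / 1.24 - 1
Step 3: e = 2.1371 - 1
Step 4: e = 1.137

1.137


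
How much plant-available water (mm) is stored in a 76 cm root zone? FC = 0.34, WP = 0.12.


Step 1: Available water = (FC - WP) * depth * 10
Step 2: AW = (0.34 - 0.12) * 76 * 10
Step 3: AW = 0.22 * 76 * 10
Step 4: AW = 167.2 mm

167.2


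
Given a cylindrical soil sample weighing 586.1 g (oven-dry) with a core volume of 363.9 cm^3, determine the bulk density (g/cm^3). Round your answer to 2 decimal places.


Step 1: Identify the formula: BD = dry mass / volume
Step 2: Substitute values: BD = 586.1 / 363.9
Step 3: BD = 1.61 g/cm^3

1.61


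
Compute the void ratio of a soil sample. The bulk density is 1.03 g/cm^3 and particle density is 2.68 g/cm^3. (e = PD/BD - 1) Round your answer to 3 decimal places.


Step 1: e = PD / BD - 1
Step 2: e = 2.68 / 1.03 - 1
Step 3: e = 2.60194 - 1
Step 4: e = 1.602

1.602


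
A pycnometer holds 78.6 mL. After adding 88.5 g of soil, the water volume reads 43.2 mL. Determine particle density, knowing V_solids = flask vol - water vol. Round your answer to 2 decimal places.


Step 1: Volume of solids = flask volume - water volume with soil
Step 2: V_solids = 78.6 - 43.2 = 35.4 mL
Step 3: Particle density = mass / V_solids = 88.5 / 35.4 = 2.5 g/cm^3

2.5


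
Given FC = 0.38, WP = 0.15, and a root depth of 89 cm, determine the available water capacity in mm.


Step 1: Available water = (FC - WP) * depth * 10
Step 2: AW = (0.38 - 0.15) * 89 * 10
Step 3: AW = 0.23 * 89 * 10
Step 4: AW = 204.7 mm

204.7


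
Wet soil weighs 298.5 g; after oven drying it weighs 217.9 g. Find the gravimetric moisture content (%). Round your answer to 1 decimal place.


Step 1: Water mass = wet - dry = 298.5 - 217.9 = 80.6 g
Step 2: w = 100 * water mass / dry mass
Step 3: w = 100 * 80.6 / 217.9 = 37.0%

37.0


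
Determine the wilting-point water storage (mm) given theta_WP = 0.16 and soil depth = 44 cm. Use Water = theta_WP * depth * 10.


Step 1: Water (mm) = theta_WP * depth * 10
Step 2: Water = 0.16 * 44 * 10
Step 3: Water = 70.4 mm

70.4


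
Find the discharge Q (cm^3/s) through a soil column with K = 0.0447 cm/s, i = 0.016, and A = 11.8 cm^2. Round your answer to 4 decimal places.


Step 1: Apply Darcy's law: Q = K * i * A
Step 2: Q = 0.0447 * 0.016 * 11.8
Step 3: Q = 0.0084 cm^3/s

0.0084


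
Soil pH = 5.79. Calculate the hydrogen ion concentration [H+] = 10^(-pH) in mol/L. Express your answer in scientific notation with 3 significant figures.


Step 1: [H+] = 10^(-pH)
Step 2: [H+] = 10^(-5.79)
Step 3: [H+] = 1.62e-06 mol/L

1.62e-06


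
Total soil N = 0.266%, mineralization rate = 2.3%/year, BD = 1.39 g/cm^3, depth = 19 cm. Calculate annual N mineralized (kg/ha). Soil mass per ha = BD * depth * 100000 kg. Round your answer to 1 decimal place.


Step 1: Soil mass per ha = BD * depth * 100000 = 1.39 * 19 * 100000 = 2641000 kg
Step 2: Total N pool = soil mass * N%/100 = 2641000 * 0.266/100 = 7025.06 kg/ha
Step 3: N mineralized = N pool * rate%/100 = 7025.06 * 2.3/100 = 161.6 kg/ha/yr

161.6


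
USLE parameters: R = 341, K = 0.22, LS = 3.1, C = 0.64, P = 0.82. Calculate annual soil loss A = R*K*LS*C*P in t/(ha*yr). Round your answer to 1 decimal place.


Step 1: A = R * K * LS * C * P
Step 2: R * K = 341 * 0.22 = 75.02
Step 3: (R*K) * LS = 75.02 * 3.1 = 232.562
Step 4: * C * P = 232.562 * 0.64 * 0.82 = 122.0
Step 5: A = 122.0 t/(ha*yr)

122.0


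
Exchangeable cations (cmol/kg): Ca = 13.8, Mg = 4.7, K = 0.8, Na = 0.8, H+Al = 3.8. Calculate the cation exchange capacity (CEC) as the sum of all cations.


Step 1: CEC = Ca + Mg + K + Na + (H+Al)
Step 2: CEC = 13.8 + 4.7 + 0.8 + 0.8 + 3.8
Step 3: CEC = 23.9 cmol/kg

23.9
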